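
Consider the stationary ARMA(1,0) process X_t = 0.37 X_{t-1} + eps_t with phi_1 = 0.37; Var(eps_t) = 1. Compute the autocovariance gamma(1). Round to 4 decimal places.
\gamma(1) = 0.4287

Multiply the model equation by X_{t-k} and take expectations. With theta_0 = psi_0 = 1 and psi_j the MA(infinity) weights, this gives
  gamma(k) - sum_i phi_i gamma(k-i) = c_k,
  c_k = sigma^2 * sum_{j=k..q} theta_j psi_{j-k}   (c_k = 0 for k > q),
using gamma(-m) = gamma(m).
Pure AR (q = 0): c_0 = sigma^2 = 1, c_k = 0 for k >= 1.
Equations for k = 0 and k = 1 (AR order 1):
  gamma(0) = phi_1 gamma(1) + c_0
  gamma(1) = phi_1 gamma(0) + c_1
Substituting the second into the first: gamma(0) (1 - phi_1^2) = c_0 + phi_1 c_1, so
  gamma(0) = c_0 / (1 - phi_1^2) = 1 / (1 - (0.37)^2) = 1 / 0.8631 = 1.158614.
  gamma(1) = phi_1 gamma(0) = (0.37)(1.158614) = 0.428687.
Therefore gamma(1) = 0.4287 (to 4 decimal places).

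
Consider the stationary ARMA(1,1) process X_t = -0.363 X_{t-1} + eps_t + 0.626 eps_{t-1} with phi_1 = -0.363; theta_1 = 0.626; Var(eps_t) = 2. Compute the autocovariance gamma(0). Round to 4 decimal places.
\gamma(0) = 2.1593

Multiply the model equation by X_{t-k} and take expectations. With theta_0 = psi_0 = 1 and psi_j the MA(infinity) weights, this gives
  gamma(k) - sum_i phi_i gamma(k-i) = c_k,
  c_k = sigma^2 * sum_{j=k..q} theta_j psi_{j-k}   (c_k = 0 for k > q),
using gamma(-m) = gamma(m).
psi-weights needed (psi_j = theta_j + sum_i phi_i psi_{j-i}):
  psi_1 = theta_1 + phi_1 = 0.626 + (-0.363) = 0.263
Right-hand sides:
  c_0 = sigma^2 (1 + theta_1 psi_1) = 2 * (1 + (0.626)(0.263)) = 2 * 1.164638 = 2.329276
  c_1 = sigma^2 theta_1 = 2 * (0.626) = 1.252
  c_2 = 0
Equations for k = 0 and k = 1 (AR order 1):
  gamma(0) = phi_1 gamma(1) + c_0
  gamma(1) = phi_1 gamma(0) + c_1
Substituting the second into the first: gamma(0) (1 - phi_1^2) = c_0 + phi_1 c_1, so
  gamma(0) = (c_0 + phi_1 c_1) / (1 - phi_1^2) = (2.329276 + (-0.363)(1.252)) / (1 - (-0.363)^2) = 1.8748 / 0.868231 = 2.159333.
Therefore gamma(0) = 2.1593 (to 4 decimal places).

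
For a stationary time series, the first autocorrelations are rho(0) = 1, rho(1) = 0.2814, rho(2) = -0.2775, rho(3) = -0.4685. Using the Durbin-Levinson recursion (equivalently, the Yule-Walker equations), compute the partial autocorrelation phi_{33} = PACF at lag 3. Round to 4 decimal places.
\phi_{33} = -0.3209

The PACF at lag k is phi_{kk}, the last component of the solution
to the Yule-Walker system G_k phi = r_k where
  (G_k)_{ij} = rho(|i - j|), (r_k)_i = rho(i), i,j = 1..k.
Equivalently, Durbin-Levinson gives phi_{kk} iteratively:
  phi_{11} = rho(1)
  phi_{kk} = [rho(k) - sum_{j=1..k-1} phi_{k-1,j} rho(k-j)]
            / [1 - sum_{j=1..k-1} phi_{k-1,j} rho(j)],
  phi_{k,j} = phi_{k-1,j} - phi_{kk} phi_{k-1,k-j},  j = 1..k-1.
Step k = 1:
  phi_11 = rho(1) = 0.2814.
Step k = 2:
  phi_22 = [rho(2) - phi_11 rho(1)] / [1 - phi_11 rho(1)] = [-0.2775 - (0.2814)(0.2814)] / [1 - (0.2814)(0.2814)]
         = -0.35668596 / 0.92081404 = -0.387359.
  Update: phi_21 = phi_11 - phi_22 phi_11 = 0.2814 - (-0.387359)(0.2814) = 0.390403.
Step k = 3:
  phi_33 = [rho(3) - phi_21 rho(2) - phi_22 rho(1)] / [1 - phi_21 rho(1) - phi_22 rho(2)]
    numerator   = -0.4685 - (0.390403)(-0.2775) - (-0.387359)(0.2814) = -0.25116026
    denominator = 1 - (0.390403)(0.2814) - (-0.387359)(-0.2775) = 0.78264839
  phi_33 = -0.25116026 / 0.78264839 = -0.3209.
Therefore phi_{33} = -0.3209.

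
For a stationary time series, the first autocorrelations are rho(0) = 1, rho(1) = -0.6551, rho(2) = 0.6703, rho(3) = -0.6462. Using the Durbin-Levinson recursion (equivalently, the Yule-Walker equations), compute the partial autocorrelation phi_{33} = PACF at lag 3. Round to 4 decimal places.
\phi_{33} = -0.2470

The PACF at lag k is phi_{kk}, the last component of the solution
to the Yule-Walker system G_k phi = r_k where
  (G_k)_{ij} = rho(|i - j|), (r_k)_i = rho(i), i,j = 1..k.
Equivalently, Durbin-Levinson gives phi_{kk} iteratively:
  phi_{11} = rho(1)
  phi_{kk} = [rho(k) - sum_{j=1..k-1} phi_{k-1,j} rho(k-j)]
            / [1 - sum_{j=1..k-1} phi_{k-1,j} rho(j)],
  phi_{k,j} = phi_{k-1,j} - phi_{kk} phi_{k-1,k-j},  j = 1..k-1.
Step k = 1:
  phi_11 = rho(1) = -0.6551.
Step k = 2:
  phi_22 = [rho(2) - phi_11 rho(1)] / [1 - phi_11 rho(1)] = [0.6703 - (-0.6551)(-0.6551)] / [1 - (-0.6551)(-0.6551)]
         = 0.24114399 / 0.57084399 = 0.422434.
  Update: phi_21 = phi_11 - phi_22 phi_11 = -0.6551 - (0.422434)(-0.6551) = -0.378363.
Step k = 3:
  phi_33 = [rho(3) - phi_21 rho(2) - phi_22 rho(1)] / [1 - phi_21 rho(1) - phi_22 rho(2)]
    numerator   = -0.6462 - (-0.378363)(0.6703) - (0.422434)(-0.6551) = -0.11584641
    denominator = 1 - (-0.378363)(-0.6551) - (0.422434)(0.6703) = 0.46897654
  phi_33 = -0.11584641 / 0.46897654 = -0.247.
Therefore phi_{33} = -0.2470.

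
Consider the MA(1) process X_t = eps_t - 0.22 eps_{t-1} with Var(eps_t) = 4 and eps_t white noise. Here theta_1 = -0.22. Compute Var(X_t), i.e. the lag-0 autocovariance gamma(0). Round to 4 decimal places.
\gamma(0) = 4.1936

For an MA(q) process X_t = eps_t + sum_i theta_i eps_{t-i} with
Var(eps_t) = sigma^2, the variance is
  gamma(0) = sigma^2 * (1 + sum_i theta_i^2).
  sum_i theta_i^2 = (-0.22)^2 = 0.0484.
  gamma(0) = 4 * (1 + 0.0484) = 4 * 1.0484 = 4.1936.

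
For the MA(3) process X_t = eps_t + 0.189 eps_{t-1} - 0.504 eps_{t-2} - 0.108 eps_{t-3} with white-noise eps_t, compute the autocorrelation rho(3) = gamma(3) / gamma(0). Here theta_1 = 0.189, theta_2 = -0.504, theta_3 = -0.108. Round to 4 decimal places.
\rho(3) = -0.0830

For an MA(q) process with theta_0 = 1, the autocovariance is
  gamma(k) = sigma^2 * sum_{i=0..q-k} theta_i * theta_{i+k},
and rho(k) = gamma(k) / gamma(0). Sigma^2 cancels.
  numerator   = (1)*(-0.108) = -0.108.
  denominator = (1)^2 + (0.189)^2 + (-0.504)^2 + (-0.108)^2 = 1.301401.
  rho(3) = -0.108 / 1.301401 = -0.0830.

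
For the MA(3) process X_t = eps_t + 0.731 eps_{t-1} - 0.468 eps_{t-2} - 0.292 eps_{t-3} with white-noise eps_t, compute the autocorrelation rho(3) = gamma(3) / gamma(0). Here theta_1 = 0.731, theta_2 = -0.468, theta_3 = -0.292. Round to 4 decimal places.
\rho(3) = -0.1588

For an MA(q) process with theta_0 = 1, the autocovariance is
  gamma(k) = sigma^2 * sum_{i=0..q-k} theta_i * theta_{i+k},
and rho(k) = gamma(k) / gamma(0). Sigma^2 cancels.
  numerator   = (1)*(-0.292) = -0.292.
  denominator = (1)^2 + (0.731)^2 + (-0.468)^2 + (-0.292)^2 = 1.838649.
  rho(3) = -0.292 / 1.838649 = -0.1588.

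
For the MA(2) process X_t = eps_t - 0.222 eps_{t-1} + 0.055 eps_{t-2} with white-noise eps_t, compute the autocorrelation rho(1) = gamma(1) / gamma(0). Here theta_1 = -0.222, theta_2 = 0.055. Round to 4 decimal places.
\rho(1) = -0.2226

For an MA(q) process with theta_0 = 1, the autocovariance is
  gamma(k) = sigma^2 * sum_{i=0..q-k} theta_i * theta_{i+k},
and rho(k) = gamma(k) / gamma(0). Sigma^2 cancels.
  numerator   = (1)*(-0.222) + (-0.222)*(0.055) = -0.23421.
  denominator = (1)^2 + (-0.222)^2 + (0.055)^2 = 1.052309.
  rho(1) = -0.23421 / 1.052309 = -0.2226.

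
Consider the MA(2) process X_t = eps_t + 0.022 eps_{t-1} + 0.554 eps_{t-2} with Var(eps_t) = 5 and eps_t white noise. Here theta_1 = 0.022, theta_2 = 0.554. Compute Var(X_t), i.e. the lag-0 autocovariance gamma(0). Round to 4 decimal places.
\gamma(0) = 6.5370

For an MA(q) process X_t = eps_t + sum_i theta_i eps_{t-i} with
Var(eps_t) = sigma^2, the variance is
  gamma(0) = sigma^2 * (1 + sum_i theta_i^2).
  sum_i theta_i^2 = (0.022)^2 + (0.554)^2 = 0.000484 + 0.306916 = 0.3074.
  gamma(0) = 5 * (1 + 0.3074) = 5 * 1.3074 = 6.537, which rounds to 6.5370.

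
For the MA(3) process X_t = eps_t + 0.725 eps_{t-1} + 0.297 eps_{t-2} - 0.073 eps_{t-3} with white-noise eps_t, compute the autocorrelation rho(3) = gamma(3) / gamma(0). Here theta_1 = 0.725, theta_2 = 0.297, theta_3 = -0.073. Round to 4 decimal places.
\rho(3) = -0.0451

For an MA(q) process with theta_0 = 1, the autocovariance is
  gamma(k) = sigma^2 * sum_{i=0..q-k} theta_i * theta_{i+k},
and rho(k) = gamma(k) / gamma(0). Sigma^2 cancels.
  numerator   = (1)*(-0.073) = -0.073.
  denominator = (1)^2 + (0.725)^2 + (0.297)^2 + (-0.073)^2 = 1.619163.
  rho(3) = -0.073 / 1.619163 = -0.0451.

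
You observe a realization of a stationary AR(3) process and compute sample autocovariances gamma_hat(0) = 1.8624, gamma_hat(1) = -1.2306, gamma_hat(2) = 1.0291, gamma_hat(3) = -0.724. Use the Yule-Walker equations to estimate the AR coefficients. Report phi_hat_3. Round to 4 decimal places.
\hat\phi_{3} = 0.0690

The Yule-Walker equations for an AR(p) process read, in matrix form,
  Gamma_p phi = r_p,   with   (Gamma_p)_{ij} = gamma(|i - j|),
                       (r_p)_i = gamma(i),   i,j = 1..p.
Substitute the sample gammas (Toeplitz matrix and right-hand side of size 3):
  Gamma_p = [[1.8624, -1.2306, 1.0291], [-1.2306, 1.8624, -1.2306], [1.0291, -1.2306, 1.8624]]
  r_p     = [-1.2306, 1.0291, -0.724]
Written out (R1..R3):
  (R1) 1.8624 phi_1 - 1.2306 phi_2 + 1.0291 phi_3 = -1.2306
  (R2) -1.2306 phi_1 + 1.8624 phi_2 - 1.2306 phi_3 = 1.0291
  (R3) 1.0291 phi_1 - 1.2306 phi_2 + 1.8624 phi_3 = -0.724
Gaussian elimination:
  R2 <- R2 - (-1.2306/1.8624) R1 = R2 - (-0.66076) R1:  1.049268 phi_2 - 0.550612 phi_3 = 0.215968
  R3 <- R3 - (1.0291/1.8624) R1 = R3 - (0.552567) R1:  -0.550612 phi_2 + 1.293754 phi_3 = -0.044012
  R3 <- R3 - (-0.550612/1.049268) R2 = R3 - (-0.524758) R2:  1.004816 phi_3 = 0.069319
Back-substitution:
  phi_hat_3 = 0.069319 / 1.004816 = 0.068987
  phi_hat_2 = (0.215968 - (-0.550612)(0.068987)) / 1.049268 = 0.242029
  phi_hat_1 = (-1.2306 - (-1.2306)(0.242029) - (1.0291)(0.068987)) / 1.8624 = -0.538957
So phi_hat = [-0.5390, 0.2420, 0.0690].
Therefore phi_hat_3 = 0.0690.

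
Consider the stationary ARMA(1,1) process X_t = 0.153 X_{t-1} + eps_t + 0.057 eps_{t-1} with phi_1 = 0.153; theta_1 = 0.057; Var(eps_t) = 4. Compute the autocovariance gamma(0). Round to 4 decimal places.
\gamma(0) = 4.1806

Multiply the model equation by X_{t-k} and take expectations. With theta_0 = psi_0 = 1 and psi_j the MA(infinity) weights, this gives
  gamma(k) - sum_i phi_i gamma(k-i) = c_k,
  c_k = sigma^2 * sum_{j=k..q} theta_j psi_{j-k}   (c_k = 0 for k > q),
using gamma(-m) = gamma(m).
psi-weights needed (psi_j = theta_j + sum_i phi_i psi_{j-i}):
  psi_1 = theta_1 + phi_1 = 0.057 + (0.153) = 0.21
Right-hand sides:
  c_0 = sigma^2 (1 + theta_1 psi_1) = 4 * (1 + (0.057)(0.21)) = 4 * 1.01197 = 4.04788
  c_1 = sigma^2 theta_1 = 4 * (0.057) = 0.228
  c_2 = 0
Equations for k = 0 and k = 1 (AR order 1):
  gamma(0) = phi_1 gamma(1) + c_0
  gamma(1) = phi_1 gamma(0) + c_1
Substituting the second into the first: gamma(0) (1 - phi_1^2) = c_0 + phi_1 c_1, so
  gamma(0) = (c_0 + phi_1 c_1) / (1 - phi_1^2) = (4.04788 + (0.153)(0.228)) / (1 - (0.153)^2) = 4.082764 / 0.976591 = 4.180628.
Therefore gamma(0) = 4.1806 (to 4 decimal places).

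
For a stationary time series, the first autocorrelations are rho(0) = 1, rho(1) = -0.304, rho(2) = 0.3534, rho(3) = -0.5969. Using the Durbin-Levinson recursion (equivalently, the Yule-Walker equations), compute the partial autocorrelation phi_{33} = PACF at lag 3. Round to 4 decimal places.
\phi_{33} = -0.5200

The PACF at lag k is phi_{kk}, the last component of the solution
to the Yule-Walker system G_k phi = r_k where
  (G_k)_{ij} = rho(|i - j|), (r_k)_i = rho(i), i,j = 1..k.
Equivalently, Durbin-Levinson gives phi_{kk} iteratively:
  phi_{11} = rho(1)
  phi_{kk} = [rho(k) - sum_{j=1..k-1} phi_{k-1,j} rho(k-j)]
            / [1 - sum_{j=1..k-1} phi_{k-1,j} rho(j)],
  phi_{k,j} = phi_{k-1,j} - phi_{kk} phi_{k-1,k-j},  j = 1..k-1.
Step k = 1:
  phi_11 = rho(1) = -0.304.
Step k = 2:
  phi_22 = [rho(2) - phi_11 rho(1)] / [1 - phi_11 rho(1)] = [0.3534 - (-0.304)(-0.304)] / [1 - (-0.304)(-0.304)]
         = 0.260984 / 0.907584 = 0.287559.
  Update: phi_21 = phi_11 - phi_22 phi_11 = -0.304 - (0.287559)(-0.304) = -0.216582.
Step k = 3:
  phi_33 = [rho(3) - phi_21 rho(2) - phi_22 rho(1)] / [1 - phi_21 rho(1) - phi_22 rho(2)]
    numerator   = -0.5969 - (-0.216582)(0.3534) - (0.287559)(-0.304) = -0.43294195
    denominator = 1 - (-0.216582)(-0.304) - (0.287559)(0.3534) = 0.83253569
  phi_33 = -0.43294195 / 0.83253569 = -0.52.
Therefore phi_{33} = -0.5200.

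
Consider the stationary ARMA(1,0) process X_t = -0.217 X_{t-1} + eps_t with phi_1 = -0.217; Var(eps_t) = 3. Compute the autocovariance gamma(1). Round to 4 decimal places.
\gamma(1) = -0.6832

Multiply the model equation by X_{t-k} and take expectations. With theta_0 = psi_0 = 1 and psi_j the MA(infinity) weights, this gives
  gamma(k) - sum_i phi_i gamma(k-i) = c_k,
  c_k = sigma^2 * sum_{j=k..q} theta_j psi_{j-k}   (c_k = 0 for k > q),
using gamma(-m) = gamma(m).
Pure AR (q = 0): c_0 = sigma^2 = 3, c_k = 0 for k >= 1.
Equations for k = 0 and k = 1 (AR order 1):
  gamma(0) = phi_1 gamma(1) + c_0
  gamma(1) = phi_1 gamma(0) + c_1
Substituting the second into the first: gamma(0) (1 - phi_1^2) = c_0 + phi_1 c_1, so
  gamma(0) = c_0 / (1 - phi_1^2) = 3 / (1 - (-0.217)^2) = 3 / 0.952911 = 3.148248.
  gamma(1) = phi_1 gamma(0) = (-0.217)(3.148248) = -0.68317.
Therefore gamma(1) = -0.6832 (to 4 decimal places).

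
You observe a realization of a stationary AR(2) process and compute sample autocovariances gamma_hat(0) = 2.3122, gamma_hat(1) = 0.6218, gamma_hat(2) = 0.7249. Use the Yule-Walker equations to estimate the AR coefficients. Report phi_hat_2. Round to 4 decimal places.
\hat\phi_{2} = 0.2600

The Yule-Walker equations for an AR(p) process read, in matrix form,
  Gamma_p phi = r_p,   with   (Gamma_p)_{ij} = gamma(|i - j|),
                       (r_p)_i = gamma(i),   i,j = 1..p.
Substitute the sample gammas (Toeplitz matrix and right-hand side of size 2):
  Gamma_p = [[2.3122, 0.6218], [0.6218, 2.3122]]
  r_p     = [0.6218, 0.7249]
Written out:
  2.3122 phi_1 + 0.6218 phi_2 = 0.6218
  0.6218 phi_1 + 2.3122 phi_2 = 0.7249
Solve by Cramer's rule:
  det = gamma(0)^2 - gamma(1)^2 = (2.3122)^2 - (0.6218)^2 = 5.34626884 - 0.38663524 = 4.9596336
  phi_hat_1 = [gamma(1) gamma(0) - gamma(1) gamma(2)] / det = [(0.6218)(2.3122) - (0.6218)(0.7249)] / 4.9596336 = 0.98698314 / 4.9596336 = 0.199
  phi_hat_2 = [gamma(0) gamma(2) - gamma(1)^2] / det = [(2.3122)(0.7249) - (0.6218)^2] / 4.9596336 = 1.28947854 / 4.9596336 = 0.26
So phi_hat = [0.1990, 0.2600].
Therefore phi_hat_2 = 0.2600.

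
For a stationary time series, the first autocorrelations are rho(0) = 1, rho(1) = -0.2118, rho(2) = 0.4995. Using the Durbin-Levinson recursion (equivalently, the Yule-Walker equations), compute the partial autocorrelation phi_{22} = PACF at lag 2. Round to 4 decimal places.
\phi_{22} = 0.4760

The PACF at lag k is phi_{kk}, the last component of the solution
to the Yule-Walker system G_k phi = r_k where
  (G_k)_{ij} = rho(|i - j|), (r_k)_i = rho(i), i,j = 1..k.
Equivalently, Durbin-Levinson gives phi_{kk} iteratively:
  phi_{11} = rho(1)
  phi_{kk} = [rho(k) - sum_{j=1..k-1} phi_{k-1,j} rho(k-j)]
            / [1 - sum_{j=1..k-1} phi_{k-1,j} rho(j)],
  phi_{k,j} = phi_{k-1,j} - phi_{kk} phi_{k-1,k-j},  j = 1..k-1.
Step k = 1:
  phi_11 = rho(1) = -0.2118.
Step k = 2:
  phi_22 = [rho(2) - phi_11 rho(1)] / [1 - phi_11 rho(1)] = [0.4995 - (-0.2118)(-0.2118)] / [1 - (-0.2118)(-0.2118)]
         = 0.45464076 / 0.95514076 = 0.476.
Therefore phi_{22} = 0.4760.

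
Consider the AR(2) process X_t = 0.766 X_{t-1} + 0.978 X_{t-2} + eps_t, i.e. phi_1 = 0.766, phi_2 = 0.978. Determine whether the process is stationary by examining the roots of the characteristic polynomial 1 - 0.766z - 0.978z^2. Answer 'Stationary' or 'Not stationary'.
\text{Not stationary}

The AR(p) characteristic polynomial is P(z) = 1 - 0.766z - 0.978z^2.
Stationarity requires all roots to lie outside the unit circle, i.e. |z| > 1 for every root.
Set 1 + (-0.766) z + (-0.978) z^2 = 0, i.e. a z^2 + b z + c = 0 with a = -0.978, b = -0.766, c = 1.
Discriminant D = b^2 - 4ac = (-0.766)^2 - 4*(-0.978)*1 = 0.586756 - (-3.912) = 4.498756.
D >= 0, so the roots are real: z = (-b +/- sqrt(D)) / (2a) = (0.766 +/- 2.121027) / (-1.956).
  z_1 = (0.766 + 2.121027) / (-1.956) = -1.476,   |z_1| = 1.476.
  z_2 = (0.766 - 2.121027) / (-1.956) = 0.6928,   |z_2| = 0.6928.
Moduli of all roots: 1.4760, 0.6928.
All moduli strictly greater than 1? No.
Verdict: Not stationary.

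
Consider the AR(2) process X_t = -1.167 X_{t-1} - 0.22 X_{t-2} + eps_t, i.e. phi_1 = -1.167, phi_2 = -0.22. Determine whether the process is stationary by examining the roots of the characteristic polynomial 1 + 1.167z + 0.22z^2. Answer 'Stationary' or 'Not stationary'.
\text{Stationary}

The AR(p) characteristic polynomial is P(z) = 1 + 1.167z + 0.22z^2.
Stationarity requires all roots to lie outside the unit circle, i.e. |z| > 1 for every root.
Set 1 + (1.167) z + (0.22) z^2 = 0, i.e. a z^2 + b z + c = 0 with a = 0.22, b = 1.167, c = 1.
Discriminant D = b^2 - 4ac = (1.167)^2 - 4*(0.22)*1 = 1.361889 - (0.88) = 0.481889.
D >= 0, so the roots are real: z = (-b +/- sqrt(D)) / (2a) = (-1.167 +/- 0.694182) / (0.44).
  z_1 = (-1.167 + 0.694182) / (0.44) = -1.0746,   |z_1| = 1.0746.
  z_2 = (-1.167 - 0.694182) / (0.44) = -4.23,   |z_2| = 4.23.
Moduli of all roots: 1.0746, 4.2300.
All moduli strictly greater than 1? Yes.
Verdict: Stationary.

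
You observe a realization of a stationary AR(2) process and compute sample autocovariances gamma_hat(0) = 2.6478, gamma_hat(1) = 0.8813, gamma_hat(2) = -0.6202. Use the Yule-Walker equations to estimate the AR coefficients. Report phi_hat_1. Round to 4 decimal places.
\hat\phi_{1} = 0.4620

The Yule-Walker equations for an AR(p) process read, in matrix form,
  Gamma_p phi = r_p,   with   (Gamma_p)_{ij} = gamma(|i - j|),
                       (r_p)_i = gamma(i),   i,j = 1..p.
Substitute the sample gammas (Toeplitz matrix and right-hand side of size 2):
  Gamma_p = [[2.6478, 0.8813], [0.8813, 2.6478]]
  r_p     = [0.8813, -0.6202]
Written out:
  2.6478 phi_1 + 0.8813 phi_2 = 0.8813
  0.8813 phi_1 + 2.6478 phi_2 = -0.6202
Solve by Cramer's rule:
  det = gamma(0)^2 - gamma(1)^2 = (2.6478)^2 - (0.8813)^2 = 7.01084484 - 0.77668969 = 6.23415515
  phi_hat_1 = [gamma(1) gamma(0) - gamma(1) gamma(2)] / det = [(0.8813)(2.6478) - (0.8813)(-0.6202)] / 6.23415515 = 2.8800884 / 6.23415515 = 0.462
  phi_hat_2 = [gamma(0) gamma(2) - gamma(1)^2] / det = [(2.6478)(-0.6202) - (0.8813)^2] / 6.23415515 = -2.41885525 / 6.23415515 = -0.388
So phi_hat = [0.4620, -0.3880].
Therefore phi_hat_1 = 0.4620.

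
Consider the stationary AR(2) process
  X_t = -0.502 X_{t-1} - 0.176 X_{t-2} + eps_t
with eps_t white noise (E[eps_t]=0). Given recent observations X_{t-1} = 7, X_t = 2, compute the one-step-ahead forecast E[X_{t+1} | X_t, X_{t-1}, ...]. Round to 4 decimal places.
E[X_{t+1} \mid \mathcal F_t] = -2.2360

For an AR(p) model X_t = c + sum_i phi_i X_{t-i} + eps_t, the
one-step-ahead conditional mean is
  E[X_{t+1} | X_t, ...] = c + sum_i phi_i X_{t+1-i}.
Substitute known values:
  E[X_{t+1} | ...] = (-0.502) * (2) + (-0.176) * (7)
                   = -2.2360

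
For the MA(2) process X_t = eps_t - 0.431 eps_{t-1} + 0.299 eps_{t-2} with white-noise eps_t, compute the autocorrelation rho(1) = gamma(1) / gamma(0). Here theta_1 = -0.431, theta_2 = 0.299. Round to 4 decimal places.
\rho(1) = -0.4391

For an MA(q) process with theta_0 = 1, the autocovariance is
  gamma(k) = sigma^2 * sum_{i=0..q-k} theta_i * theta_{i+k},
and rho(k) = gamma(k) / gamma(0). Sigma^2 cancels.
  numerator   = (1)*(-0.431) + (-0.431)*(0.299) = -0.559869.
  denominator = (1)^2 + (-0.431)^2 + (0.299)^2 = 1.275162.
  rho(1) = -0.559869 / 1.275162 = -0.4391.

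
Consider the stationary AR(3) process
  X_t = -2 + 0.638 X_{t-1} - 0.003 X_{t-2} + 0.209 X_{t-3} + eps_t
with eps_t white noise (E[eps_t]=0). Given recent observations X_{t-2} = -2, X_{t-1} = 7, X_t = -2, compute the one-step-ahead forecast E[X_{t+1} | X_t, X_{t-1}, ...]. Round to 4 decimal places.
E[X_{t+1} \mid \mathcal F_t] = -3.7150

For an AR(p) model X_t = c + sum_i phi_i X_{t-i} + eps_t, the
one-step-ahead conditional mean is
  E[X_{t+1} | X_t, ...] = c + sum_i phi_i X_{t+1-i}.
Substitute known values:
  E[X_{t+1} | ...] = -2 + (0.638) * (-2) + (-0.003) * (7) + (0.209) * (-2)
                   = -3.7150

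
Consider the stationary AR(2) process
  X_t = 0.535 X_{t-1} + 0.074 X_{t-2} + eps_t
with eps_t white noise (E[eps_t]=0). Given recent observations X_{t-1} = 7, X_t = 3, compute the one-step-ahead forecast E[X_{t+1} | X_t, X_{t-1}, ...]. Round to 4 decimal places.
E[X_{t+1} \mid \mathcal F_t] = 2.1230

For an AR(p) model X_t = c + sum_i phi_i X_{t-i} + eps_t, the
one-step-ahead conditional mean is
  E[X_{t+1} | X_t, ...] = c + sum_i phi_i X_{t+1-i}.
Substitute known values:
  E[X_{t+1} | ...] = (0.535) * (3) + (0.074) * (7)
                   = 2.1230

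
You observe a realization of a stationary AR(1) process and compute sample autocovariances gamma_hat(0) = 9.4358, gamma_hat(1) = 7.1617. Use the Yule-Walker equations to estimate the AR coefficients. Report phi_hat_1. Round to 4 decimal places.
\hat\phi_{1} = 0.7590

The Yule-Walker equations for an AR(p) process read, in matrix form,
  Gamma_p phi = r_p,   with   (Gamma_p)_{ij} = gamma(|i - j|),
                       (r_p)_i = gamma(i),   i,j = 1..p.
Substitute the sample gammas (Toeplitz matrix and right-hand side of size 1):
  Gamma_p = [[9.4358]]
  r_p     = [7.1617]
With p = 1 this is the single equation gamma(0) phi_1 = gamma(1):
  phi_hat_1 = gamma(1) / gamma(0) = 7.1617 / 9.4358 = 0.7590.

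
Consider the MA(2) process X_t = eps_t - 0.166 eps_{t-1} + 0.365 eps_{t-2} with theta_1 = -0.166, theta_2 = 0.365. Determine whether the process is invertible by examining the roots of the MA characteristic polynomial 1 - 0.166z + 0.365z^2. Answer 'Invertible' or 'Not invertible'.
\text{Invertible}

The MA(q) characteristic polynomial is P(z) = 1 - 0.166z + 0.365z^2.
Invertibility requires all roots to lie outside the unit circle, i.e. |z| > 1 for every root.
Set 1 + (-0.166) z + (0.365) z^2 = 0, i.e. a z^2 + b z + c = 0 with a = 0.365, b = -0.166, c = 1.
Discriminant D = b^2 - 4ac = (-0.166)^2 - 4*(0.365)*1 = 0.027556 - (1.46) = -1.432444.
D < 0, so the roots are the complex-conjugate pair z = (-b +/- i sqrt(-D)) / (2a) = 0.2274 +/- 1.6395i.
For a conjugate pair |z|^2 = z * conj(z) = (product of roots) = c/a = 1/(0.365) = 2.739726, so |z| = sqrt(2.739726) = 1.6552 for both roots.
Moduli of all roots: 1.6552, 1.6552.
All moduli strictly greater than 1? Yes.
Verdict: Invertible.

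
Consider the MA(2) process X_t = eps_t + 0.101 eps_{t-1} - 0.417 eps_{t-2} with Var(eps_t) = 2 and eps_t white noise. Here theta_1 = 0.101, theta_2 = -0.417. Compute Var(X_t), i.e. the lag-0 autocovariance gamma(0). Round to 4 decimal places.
\gamma(0) = 2.3682

For an MA(q) process X_t = eps_t + sum_i theta_i eps_{t-i} with
Var(eps_t) = sigma^2, the variance is
  gamma(0) = sigma^2 * (1 + sum_i theta_i^2).
  sum_i theta_i^2 = (0.101)^2 + (-0.417)^2 = 0.010201 + 0.173889 = 0.18409.
  gamma(0) = 2 * (1 + 0.18409) = 2 * 1.18409 = 2.36818, which rounds to 2.3682.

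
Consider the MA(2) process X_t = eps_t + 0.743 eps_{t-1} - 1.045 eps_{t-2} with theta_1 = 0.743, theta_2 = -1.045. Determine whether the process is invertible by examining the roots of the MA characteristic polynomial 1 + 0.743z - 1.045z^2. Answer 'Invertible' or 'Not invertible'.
\text{Not invertible}

The MA(q) characteristic polynomial is P(z) = 1 + 0.743z - 1.045z^2.
Invertibility requires all roots to lie outside the unit circle, i.e. |z| > 1 for every root.
Set 1 + (0.743) z + (-1.045) z^2 = 0, i.e. a z^2 + b z + c = 0 with a = -1.045, b = 0.743, c = 1.
Discriminant D = b^2 - 4ac = (0.743)^2 - 4*(-1.045)*1 = 0.552049 - (-4.18) = 4.732049.
D >= 0, so the roots are real: z = (-b +/- sqrt(D)) / (2a) = (-0.743 +/- 2.175327) / (-2.09).
  z_1 = (-0.743 + 2.175327) / (-2.09) = -0.6853,   |z_1| = 0.6853.
  z_2 = (-0.743 - 2.175327) / (-2.09) = 1.3963,   |z_2| = 1.3963.
Moduli of all roots: 0.6853, 1.3963.
All moduli strictly greater than 1? No.
Verdict: Not invertible.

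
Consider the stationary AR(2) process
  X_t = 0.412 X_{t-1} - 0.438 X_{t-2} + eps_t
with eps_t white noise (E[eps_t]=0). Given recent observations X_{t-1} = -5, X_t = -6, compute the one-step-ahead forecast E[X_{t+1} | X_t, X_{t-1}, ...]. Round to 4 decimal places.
E[X_{t+1} \mid \mathcal F_t] = -0.2820

For an AR(p) model X_t = c + sum_i phi_i X_{t-i} + eps_t, the
one-step-ahead conditional mean is
  E[X_{t+1} | X_t, ...] = c + sum_i phi_i X_{t+1-i}.
Substitute known values:
  E[X_{t+1} | ...] = (0.412) * (-6) + (-0.438) * (-5)
                   = -0.2820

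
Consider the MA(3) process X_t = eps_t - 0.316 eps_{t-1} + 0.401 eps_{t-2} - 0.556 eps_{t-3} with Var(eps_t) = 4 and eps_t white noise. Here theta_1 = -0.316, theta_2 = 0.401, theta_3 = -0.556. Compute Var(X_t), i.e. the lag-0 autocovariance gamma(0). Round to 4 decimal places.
\gamma(0) = 6.2792

For an MA(q) process X_t = eps_t + sum_i theta_i eps_{t-i} with
Var(eps_t) = sigma^2, the variance is
  gamma(0) = sigma^2 * (1 + sum_i theta_i^2).
  sum_i theta_i^2 = (-0.316)^2 + (0.401)^2 + (-0.556)^2 = 0.099856 + 0.160801 + 0.309136 = 0.569793.
  gamma(0) = 4 * (1 + 0.569793) = 4 * 1.569793 = 6.279172, which rounds to 6.2792.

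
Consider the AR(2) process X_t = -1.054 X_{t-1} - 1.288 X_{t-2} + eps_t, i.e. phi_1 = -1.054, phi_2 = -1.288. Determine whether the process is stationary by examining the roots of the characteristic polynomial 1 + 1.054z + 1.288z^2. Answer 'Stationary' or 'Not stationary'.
\text{Not stationary}

The AR(p) characteristic polynomial is P(z) = 1 + 1.054z + 1.288z^2.
Stationarity requires all roots to lie outside the unit circle, i.e. |z| > 1 for every root.
Set 1 + (1.054) z + (1.288) z^2 = 0, i.e. a z^2 + b z + c = 0 with a = 1.288, b = 1.054, c = 1.
Discriminant D = b^2 - 4ac = (1.054)^2 - 4*(1.288)*1 = 1.110916 - (5.152) = -4.041084.
D < 0, so the roots are the complex-conjugate pair z = (-b +/- i sqrt(-D)) / (2a) = -0.4092 +/- 0.7804i.
For a conjugate pair |z|^2 = z * conj(z) = (product of roots) = c/a = 1/(1.288) = 0.776398, so |z| = sqrt(0.776398) = 0.8811 for both roots.
Moduli of all roots: 0.8811, 0.8811.
All moduli strictly greater than 1? No.
Verdict: Not stationary.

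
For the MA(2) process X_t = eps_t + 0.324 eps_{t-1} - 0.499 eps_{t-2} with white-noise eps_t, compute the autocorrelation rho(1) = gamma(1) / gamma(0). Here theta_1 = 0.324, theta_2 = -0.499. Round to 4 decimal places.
\rho(1) = 0.1199

For an MA(q) process with theta_0 = 1, the autocovariance is
  gamma(k) = sigma^2 * sum_{i=0..q-k} theta_i * theta_{i+k},
and rho(k) = gamma(k) / gamma(0). Sigma^2 cancels.
  numerator   = (1)*(0.324) + (0.324)*(-0.499) = 0.162324.
  denominator = (1)^2 + (0.324)^2 + (-0.499)^2 = 1.353977.
  rho(1) = 0.162324 / 1.353977 = 0.1199.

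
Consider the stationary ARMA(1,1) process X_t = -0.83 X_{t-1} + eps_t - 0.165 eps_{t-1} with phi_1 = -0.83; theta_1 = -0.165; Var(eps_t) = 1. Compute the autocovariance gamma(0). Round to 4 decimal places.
\gamma(0) = 4.1823

Multiply the model equation by X_{t-k} and take expectations. With theta_0 = psi_0 = 1 and psi_j the MA(infinity) weights, this gives
  gamma(k) - sum_i phi_i gamma(k-i) = c_k,
  c_k = sigma^2 * sum_{j=k..q} theta_j psi_{j-k}   (c_k = 0 for k > q),
using gamma(-m) = gamma(m).
psi-weights needed (psi_j = theta_j + sum_i phi_i psi_{j-i}):
  psi_1 = theta_1 + phi_1 = -0.165 + (-0.83) = -0.995
Right-hand sides:
  c_0 = sigma^2 (1 + theta_1 psi_1) = 1 * (1 + (-0.165)(-0.995)) = 1 * 1.164175 = 1.164175
  c_1 = sigma^2 theta_1 = 1 * (-0.165) = -0.165
  c_2 = 0
Equations for k = 0 and k = 1 (AR order 1):
  gamma(0) = phi_1 gamma(1) + c_0
  gamma(1) = phi_1 gamma(0) + c_1
Substituting the second into the first: gamma(0) (1 - phi_1^2) = c_0 + phi_1 c_1, so
  gamma(0) = (c_0 + phi_1 c_1) / (1 - phi_1^2) = (1.164175 + (-0.83)(-0.165)) / (1 - (-0.83)^2) = 1.301125 / 0.3111 = 4.182337.
Therefore gamma(0) = 4.1823 (to 4 decimal places).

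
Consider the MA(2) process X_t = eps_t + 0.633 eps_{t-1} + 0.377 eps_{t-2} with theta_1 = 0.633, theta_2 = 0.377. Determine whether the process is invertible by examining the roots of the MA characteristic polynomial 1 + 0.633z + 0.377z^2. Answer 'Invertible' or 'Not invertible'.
\text{Invertible}

The MA(q) characteristic polynomial is P(z) = 1 + 0.633z + 0.377z^2.
Invertibility requires all roots to lie outside the unit circle, i.e. |z| > 1 for every root.
Set 1 + (0.633) z + (0.377) z^2 = 0, i.e. a z^2 + b z + c = 0 with a = 0.377, b = 0.633, c = 1.
Discriminant D = b^2 - 4ac = (0.633)^2 - 4*(0.377)*1 = 0.400689 - (1.508) = -1.107311.
D < 0, so the roots are the complex-conjugate pair z = (-b +/- i sqrt(-D)) / (2a) = -0.8395 +/- 1.3956i.
For a conjugate pair |z|^2 = z * conj(z) = (product of roots) = c/a = 1/(0.377) = 2.65252, so |z| = sqrt(2.65252) = 1.6287 for both roots.
Moduli of all roots: 1.6287, 1.6287.
All moduli strictly greater than 1? Yes.
Verdict: Invertible.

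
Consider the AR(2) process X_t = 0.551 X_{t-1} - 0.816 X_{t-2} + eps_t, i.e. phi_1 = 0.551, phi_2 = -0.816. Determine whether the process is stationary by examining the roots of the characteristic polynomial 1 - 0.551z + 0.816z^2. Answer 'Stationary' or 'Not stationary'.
\text{Stationary}

The AR(p) characteristic polynomial is P(z) = 1 - 0.551z + 0.816z^2.
Stationarity requires all roots to lie outside the unit circle, i.e. |z| > 1 for every root.
Set 1 + (-0.551) z + (0.816) z^2 = 0, i.e. a z^2 + b z + c = 0 with a = 0.816, b = -0.551, c = 1.
Discriminant D = b^2 - 4ac = (-0.551)^2 - 4*(0.816)*1 = 0.303601 - (3.264) = -2.960399.
D < 0, so the roots are the complex-conjugate pair z = (-b +/- i sqrt(-D)) / (2a) = 0.3376 +/- 1.0543i.
For a conjugate pair |z|^2 = z * conj(z) = (product of roots) = c/a = 1/(0.816) = 1.22549, so |z| = sqrt(1.22549) = 1.107 for both roots.
Moduli of all roots: 1.1070, 1.1070.
All moduli strictly greater than 1? Yes.
Verdict: Stationary.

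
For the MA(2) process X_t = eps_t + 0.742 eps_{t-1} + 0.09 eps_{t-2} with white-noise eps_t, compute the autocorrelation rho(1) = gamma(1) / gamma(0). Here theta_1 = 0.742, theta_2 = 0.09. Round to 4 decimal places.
\rho(1) = 0.5189

For an MA(q) process with theta_0 = 1, the autocovariance is
  gamma(k) = sigma^2 * sum_{i=0..q-k} theta_i * theta_{i+k},
and rho(k) = gamma(k) / gamma(0). Sigma^2 cancels.
  numerator   = (1)*(0.742) + (0.742)*(0.09) = 0.80878.
  denominator = (1)^2 + (0.742)^2 + (0.09)^2 = 1.558664.
  rho(1) = 0.80878 / 1.558664 = 0.5189.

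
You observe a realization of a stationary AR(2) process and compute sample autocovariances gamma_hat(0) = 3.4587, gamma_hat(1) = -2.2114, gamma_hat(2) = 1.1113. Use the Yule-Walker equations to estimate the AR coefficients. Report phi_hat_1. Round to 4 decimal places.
\hat\phi_{1} = -0.7340

The Yule-Walker equations for an AR(p) process read, in matrix form,
  Gamma_p phi = r_p,   with   (Gamma_p)_{ij} = gamma(|i - j|),
                       (r_p)_i = gamma(i),   i,j = 1..p.
Substitute the sample gammas (Toeplitz matrix and right-hand side of size 2):
  Gamma_p = [[3.4587, -2.2114], [-2.2114, 3.4587]]
  r_p     = [-2.2114, 1.1113]
Written out:
  3.4587 phi_1 - 2.2114 phi_2 = -2.2114
  -2.2114 phi_1 + 3.4587 phi_2 = 1.1113
Solve by Cramer's rule:
  det = gamma(0)^2 - gamma(1)^2 = (3.4587)^2 - (-2.2114)^2 = 11.96260569 - 4.89028996 = 7.07231573
  phi_hat_1 = [gamma(1) gamma(0) - gamma(1) gamma(2)] / det = [(-2.2114)(3.4587) - (-2.2114)(1.1113)] / 7.07231573 = -5.19104036 / 7.07231573 = -0.734
  phi_hat_2 = [gamma(0) gamma(2) - gamma(1)^2] / det = [(3.4587)(1.1113) - (-2.2114)^2] / 7.07231573 = -1.04663665 / 7.07231573 = -0.148
So phi_hat = [-0.7340, -0.1480].
Therefore phi_hat_1 = -0.7340.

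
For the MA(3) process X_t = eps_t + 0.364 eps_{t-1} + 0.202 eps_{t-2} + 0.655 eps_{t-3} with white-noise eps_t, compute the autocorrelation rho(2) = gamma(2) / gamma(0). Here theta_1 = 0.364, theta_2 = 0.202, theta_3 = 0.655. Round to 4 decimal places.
\rho(2) = 0.2749

For an MA(q) process with theta_0 = 1, the autocovariance is
  gamma(k) = sigma^2 * sum_{i=0..q-k} theta_i * theta_{i+k},
and rho(k) = gamma(k) / gamma(0). Sigma^2 cancels.
  numerator   = (1)*(0.202) + (0.364)*(0.655) = 0.44042.
  denominator = (1)^2 + (0.364)^2 + (0.202)^2 + (0.655)^2 = 1.602325.
  rho(2) = 0.44042 / 1.602325 = 0.2749.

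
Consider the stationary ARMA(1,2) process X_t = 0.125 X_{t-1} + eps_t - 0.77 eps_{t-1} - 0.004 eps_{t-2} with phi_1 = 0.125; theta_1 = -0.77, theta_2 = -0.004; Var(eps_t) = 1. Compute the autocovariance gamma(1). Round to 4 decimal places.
\gamma(1) = -0.5895

Multiply the model equation by X_{t-k} and take expectations. With theta_0 = psi_0 = 1 and psi_j the MA(infinity) weights, this gives
  gamma(k) - sum_i phi_i gamma(k-i) = c_k,
  c_k = sigma^2 * sum_{j=k..q} theta_j psi_{j-k}   (c_k = 0 for k > q),
using gamma(-m) = gamma(m).
psi-weights needed (psi_j = theta_j + sum_i phi_i psi_{j-i}):
  psi_1 = theta_1 + phi_1 = -0.77 + (0.125) = -0.645
  psi_2 = theta_2 + phi_1 psi_1 = -0.004 + (0.125)(-0.645) = -0.084625
Right-hand sides:
  c_0 = sigma^2 (1 + theta_1 psi_1 + theta_2 psi_2) = 1 * (1 + (-0.77)(-0.645) + (-0.004)(-0.084625)) = 1 * 1.496989 = 1.496989
  c_1 = sigma^2 (theta_1 + theta_2 psi_1) = 1 * (-0.77 + (-0.004)(-0.645)) = -0.76742
  c_2 = sigma^2 theta_2 = 1 * (-0.004) = -0.004
Equations for k = 0 and k = 1 (AR order 1):
  gamma(0) = phi_1 gamma(1) + c_0
  gamma(1) = phi_1 gamma(0) + c_1
Substituting the second into the first: gamma(0) (1 - phi_1^2) = c_0 + phi_1 c_1, so
  gamma(0) = (c_0 + phi_1 c_1) / (1 - phi_1^2) = (1.496989 + (0.125)(-0.76742)) / (1 - (0.125)^2) = 1.401061 / 0.984375 = 1.4233.
  gamma(1) = phi_1 gamma(0) + c_1 = (0.125)(1.4233) + (-0.76742) = -0.589507.
Therefore gamma(1) = -0.5895 (to 4 decimal places).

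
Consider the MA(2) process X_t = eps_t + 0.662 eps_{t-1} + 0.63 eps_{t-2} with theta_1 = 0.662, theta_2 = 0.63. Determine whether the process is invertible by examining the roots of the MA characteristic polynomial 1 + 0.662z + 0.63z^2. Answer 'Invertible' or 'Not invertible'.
\text{Invertible}

The MA(q) characteristic polynomial is P(z) = 1 + 0.662z + 0.63z^2.
Invertibility requires all roots to lie outside the unit circle, i.e. |z| > 1 for every root.
Set 1 + (0.662) z + (0.63) z^2 = 0, i.e. a z^2 + b z + c = 0 with a = 0.63, b = 0.662, c = 1.
Discriminant D = b^2 - 4ac = (0.662)^2 - 4*(0.63)*1 = 0.438244 - (2.52) = -2.081756.
D < 0, so the roots are the complex-conjugate pair z = (-b +/- i sqrt(-D)) / (2a) = -0.5254 +/- 1.1451i.
For a conjugate pair |z|^2 = z * conj(z) = (product of roots) = c/a = 1/(0.63) = 1.587302, so |z| = sqrt(1.587302) = 1.2599 for both roots.
Moduli of all roots: 1.2599, 1.2599.
All moduli strictly greater than 1? Yes.
Verdict: Invertible.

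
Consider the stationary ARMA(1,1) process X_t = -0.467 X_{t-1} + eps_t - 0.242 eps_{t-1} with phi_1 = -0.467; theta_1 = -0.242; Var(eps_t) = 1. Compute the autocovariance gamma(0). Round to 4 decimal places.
\gamma(0) = 1.6429

Multiply the model equation by X_{t-k} and take expectations. With theta_0 = psi_0 = 1 and psi_j the MA(infinity) weights, this gives
  gamma(k) - sum_i phi_i gamma(k-i) = c_k,
  c_k = sigma^2 * sum_{j=k..q} theta_j psi_{j-k}   (c_k = 0 for k > q),
using gamma(-m) = gamma(m).
psi-weights needed (psi_j = theta_j + sum_i phi_i psi_{j-i}):
  psi_1 = theta_1 + phi_1 = -0.242 + (-0.467) = -0.709
Right-hand sides:
  c_0 = sigma^2 (1 + theta_1 psi_1) = 1 * (1 + (-0.242)(-0.709)) = 1 * 1.171578 = 1.171578
  c_1 = sigma^2 theta_1 = 1 * (-0.242) = -0.242
  c_2 = 0
Equations for k = 0 and k = 1 (AR order 1):
  gamma(0) = phi_1 gamma(1) + c_0
  gamma(1) = phi_1 gamma(0) + c_1
Substituting the second into the first: gamma(0) (1 - phi_1^2) = c_0 + phi_1 c_1, so
  gamma(0) = (c_0 + phi_1 c_1) / (1 - phi_1^2) = (1.171578 + (-0.467)(-0.242)) / (1 - (-0.467)^2) = 1.284592 / 0.781911 = 1.642888.
Therefore gamma(0) = 1.6429 (to 4 decimal places).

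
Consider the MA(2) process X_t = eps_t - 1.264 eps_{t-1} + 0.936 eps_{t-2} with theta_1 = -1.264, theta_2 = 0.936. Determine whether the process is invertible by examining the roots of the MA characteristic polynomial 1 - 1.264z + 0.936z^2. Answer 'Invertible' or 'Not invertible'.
\text{Invertible}

The MA(q) characteristic polynomial is P(z) = 1 - 1.264z + 0.936z^2.
Invertibility requires all roots to lie outside the unit circle, i.e. |z| > 1 for every root.
Set 1 + (-1.264) z + (0.936) z^2 = 0, i.e. a z^2 + b z + c = 0 with a = 0.936, b = -1.264, c = 1.
Discriminant D = b^2 - 4ac = (-1.264)^2 - 4*(0.936)*1 = 1.597696 - (3.744) = -2.146304.
D < 0, so the roots are the complex-conjugate pair z = (-b +/- i sqrt(-D)) / (2a) = 0.6752 +/- 0.7826i.
For a conjugate pair |z|^2 = z * conj(z) = (product of roots) = c/a = 1/(0.936) = 1.068376, so |z| = sqrt(1.068376) = 1.0336 for both roots.
Moduli of all roots: 1.0336, 1.0336.
All moduli strictly greater than 1? Yes.
Verdict: Invertible.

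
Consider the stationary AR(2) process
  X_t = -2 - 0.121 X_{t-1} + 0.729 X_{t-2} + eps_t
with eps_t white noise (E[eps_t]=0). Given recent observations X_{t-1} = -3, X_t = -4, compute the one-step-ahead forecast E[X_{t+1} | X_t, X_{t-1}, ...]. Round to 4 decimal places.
E[X_{t+1} \mid \mathcal F_t] = -3.7030

For an AR(p) model X_t = c + sum_i phi_i X_{t-i} + eps_t, the
one-step-ahead conditional mean is
  E[X_{t+1} | X_t, ...] = c + sum_i phi_i X_{t+1-i}.
Substitute known values:
  E[X_{t+1} | ...] = -2 + (-0.121) * (-4) + (0.729) * (-3)
                   = -3.7030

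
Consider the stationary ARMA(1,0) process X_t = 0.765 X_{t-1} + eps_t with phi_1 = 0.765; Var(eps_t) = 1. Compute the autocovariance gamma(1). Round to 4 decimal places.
\gamma(1) = 1.8444

Multiply the model equation by X_{t-k} and take expectations. With theta_0 = psi_0 = 1 and psi_j the MA(infinity) weights, this gives
  gamma(k) - sum_i phi_i gamma(k-i) = c_k,
  c_k = sigma^2 * sum_{j=k..q} theta_j psi_{j-k}   (c_k = 0 for k > q),
using gamma(-m) = gamma(m).
Pure AR (q = 0): c_0 = sigma^2 = 1, c_k = 0 for k >= 1.
Equations for k = 0 and k = 1 (AR order 1):
  gamma(0) = phi_1 gamma(1) + c_0
  gamma(1) = phi_1 gamma(0) + c_1
Substituting the second into the first: gamma(0) (1 - phi_1^2) = c_0 + phi_1 c_1, so
  gamma(0) = c_0 / (1 - phi_1^2) = 1 / (1 - (0.765)^2) = 1 / 0.414775 = 2.410946.
  gamma(1) = phi_1 gamma(0) = (0.765)(2.410946) = 1.844373.
Therefore gamma(1) = 1.8444 (to 4 decimal places).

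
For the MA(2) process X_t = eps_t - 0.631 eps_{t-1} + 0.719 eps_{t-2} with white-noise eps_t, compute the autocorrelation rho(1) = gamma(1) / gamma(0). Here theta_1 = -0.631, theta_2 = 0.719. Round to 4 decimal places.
\rho(1) = -0.5664

For an MA(q) process with theta_0 = 1, the autocovariance is
  gamma(k) = sigma^2 * sum_{i=0..q-k} theta_i * theta_{i+k},
and rho(k) = gamma(k) / gamma(0). Sigma^2 cancels.
  numerator   = (1)*(-0.631) + (-0.631)*(0.719) = -1.084689.
  denominator = (1)^2 + (-0.631)^2 + (0.719)^2 = 1.915122.
  rho(1) = -1.084689 / 1.915122 = -0.5664.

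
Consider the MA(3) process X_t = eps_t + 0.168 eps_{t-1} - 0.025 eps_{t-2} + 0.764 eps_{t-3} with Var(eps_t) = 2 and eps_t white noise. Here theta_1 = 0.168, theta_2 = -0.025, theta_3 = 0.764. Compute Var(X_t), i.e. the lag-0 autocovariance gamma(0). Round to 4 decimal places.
\gamma(0) = 3.2251

For an MA(q) process X_t = eps_t + sum_i theta_i eps_{t-i} with
Var(eps_t) = sigma^2, the variance is
  gamma(0) = sigma^2 * (1 + sum_i theta_i^2).
  sum_i theta_i^2 = (0.168)^2 + (-0.025)^2 + (0.764)^2 = 0.028224 + 0.000625 + 0.583696 = 0.612545.
  gamma(0) = 2 * (1 + 0.612545) = 2 * 1.612545 = 3.22509, which rounds to 3.2251.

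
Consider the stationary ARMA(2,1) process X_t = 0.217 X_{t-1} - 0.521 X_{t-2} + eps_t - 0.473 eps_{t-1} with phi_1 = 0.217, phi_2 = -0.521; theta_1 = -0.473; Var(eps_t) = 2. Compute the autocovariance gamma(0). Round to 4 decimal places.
\gamma(0) = 3.0509

Multiply the model equation by X_{t-k} and take expectations. With theta_0 = psi_0 = 1 and psi_j the MA(infinity) weights, this gives
  gamma(k) - sum_i phi_i gamma(k-i) = c_k,
  c_k = sigma^2 * sum_{j=k..q} theta_j psi_{j-k}   (c_k = 0 for k > q),
using gamma(-m) = gamma(m).
psi-weights needed (psi_j = theta_j + sum_i phi_i psi_{j-i}):
  psi_1 = theta_1 + phi_1 = -0.473 + (0.217) = -0.256
Right-hand sides:
  c_0 = sigma^2 (1 + theta_1 psi_1) = 2 * (1 + (-0.473)(-0.256)) = 2 * 1.121088 = 2.242176
  c_1 = sigma^2 theta_1 = 2 * (-0.473) = -0.946
  c_2 = 0
Equations for k = 0, 1, 2 (AR order 2, c_2 = 0):
  (E0) gamma(0) = phi_1 gamma(1) + phi_2 gamma(2) + c_0
  (E1) gamma(1) = phi_1 gamma(0) + phi_2 gamma(1) + c_1
  (E2) gamma(2) = phi_1 gamma(1) + phi_2 gamma(0)
From (E1): gamma(1) = A gamma(0) + B with
  A = phi_1 / (1 - phi_2) = 0.217 / 1.521 = 0.142669,   B = c_1 / (1 - phi_2) = -0.946 / 1.521 = -0.621959.
Insert (E2) into (E0): gamma(0) (1 - phi_2^2) = phi_1 (1 + phi_2) gamma(1) + c_0.
  phi_1 (1 + phi_2) = (0.217)(0.479) = 0.103943,   1 - phi_2^2 = 0.728559.
Replace gamma(1) by A gamma(0) + B and collect gamma(0):
  gamma(0) [0.728559 - (0.103943)(0.142669)] = (0.103943)(-0.621959) + 2.242176
  gamma(0) * 0.71373 = 2.177528
  gamma(0) = 2.177528 / 0.71373 = 3.050914.
Therefore gamma(0) = 3.0509 (to 4 decimal places).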